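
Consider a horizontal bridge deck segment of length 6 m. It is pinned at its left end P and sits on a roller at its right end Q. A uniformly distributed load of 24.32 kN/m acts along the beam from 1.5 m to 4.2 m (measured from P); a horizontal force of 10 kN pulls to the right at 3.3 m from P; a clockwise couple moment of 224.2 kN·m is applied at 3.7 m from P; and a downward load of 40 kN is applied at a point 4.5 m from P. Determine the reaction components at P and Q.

Resultant of the distributed load: 24.32 × 2.7 = 65.664 kN at 2.85 m from P.
Moments about P: Q_y·6 − (24.32·2.7)·2.85 − 224.2 − 40·4.5 = 0 → Q_y = 591.3424/6 = 98.5571 ≈ 98.56 kN.
ΣF_y = 0: P_y + 98.5571 − 24.32·2.7 − 40 = 0 → P_y = 7.107 kN.
ΣF_x = 0: P_x + 10 = 0 → P_x = -10.00 kN.

P_x = -10.00 kN, P_y = 7.107 kN, Q_y = 98.56 kN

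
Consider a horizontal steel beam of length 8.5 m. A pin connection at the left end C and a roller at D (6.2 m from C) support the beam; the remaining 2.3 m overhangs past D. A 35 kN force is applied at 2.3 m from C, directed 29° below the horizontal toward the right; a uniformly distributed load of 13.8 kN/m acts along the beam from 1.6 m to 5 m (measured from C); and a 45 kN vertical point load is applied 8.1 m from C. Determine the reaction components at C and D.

C_x = -30.61 kN, C_y = 18.83 kN, D_y = 90.06 kN

Resultant of the distributed load: 13.8 × 3.4 = 46.92 kN at 3.3 m from C.
ΣM about C: D_y·6.2 − 35·sin29°·2.3 − (13.8·3.4)·3.3 − 45·8.1 = 0 → D_y = 558.363/6.2 = 90.0585 ≈ 90.06 kN.
ΣF_y = 0: C_y + 90.0585 − 35·sin29° − 13.8·3.4 − 45 = 0 → C_y = 18.83 kN.
ΣF_x = 0: C_x + 35·cos29° = 0 → C_x = -30.61 kN.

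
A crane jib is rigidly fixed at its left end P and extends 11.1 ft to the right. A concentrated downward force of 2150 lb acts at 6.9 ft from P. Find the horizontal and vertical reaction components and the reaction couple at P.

P_x = 0, P_y = 2150 lb, M_P = 14840 lb·ft

ΣF_x = 0: P_x = 0.
ΣF_y = 0: P_y − 2150 = 0 → P_y = 2150 lb.
ΣM about P: M_P − 2150·6.9 = 0 → M_P = 14840 lb·ft.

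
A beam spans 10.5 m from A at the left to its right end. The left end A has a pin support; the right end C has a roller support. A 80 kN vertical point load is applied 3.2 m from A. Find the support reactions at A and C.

A_x = 0, A_y = 55.62 kN, C_y = 24.38 kN

Moments about A: C_y·10.5 − 80·3.2 = 0 → C_y = 256/10.5 = 24.381 ≈ 24.38 kN.
ΣF_y = 0: A_y + 24.381 − 80 = 0 → A_y = 55.62 kN.
ΣF_x = 0: no horizontal applied forces, so A_x = 0.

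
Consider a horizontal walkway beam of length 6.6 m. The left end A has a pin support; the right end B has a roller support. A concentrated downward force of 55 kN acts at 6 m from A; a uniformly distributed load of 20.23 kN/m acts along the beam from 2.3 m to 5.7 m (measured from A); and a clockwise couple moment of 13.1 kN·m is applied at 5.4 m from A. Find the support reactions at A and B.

Resultant of the distributed load: 20.23 × 3.4 = 68.782 kN at 4 m from A.
Taking moments about A: B_y·6.6 − 55·6 − (20.23·3.4)·4 − 13.1 = 0 → B_y = 618.228/6.6 = 93.6709 ≈ 93.67 kN.
ΣF_y = 0: A_y + 93.6709 − 55 − 20.23·3.4 = 0 → A_y = 30.11 kN.
ΣF_x = 0: no horizontal applied forces, so A_x = 0.

A_x = 0, A_y = 30.11 kN, B_y = 93.67 kN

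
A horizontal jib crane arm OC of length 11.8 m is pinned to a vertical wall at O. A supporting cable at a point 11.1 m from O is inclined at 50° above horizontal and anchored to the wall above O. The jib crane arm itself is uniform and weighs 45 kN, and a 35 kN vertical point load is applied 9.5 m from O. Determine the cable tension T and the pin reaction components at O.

ΣM about O: T·sin50°·11.1 − 45·5.9 − 35·9.5 = 0 → T = 598/(11.1·0.766044) = 70.3274 ≈ 70.33 kN.
ΣF_x = 0: O_x − T·cos50° = 0 → O_x = 70.3274 × 0.642788 = 45.21 kN.
ΣF_y = 0: O_y + T·sin50° − 45 − 35 = 0 → O_y = 80 − 70.3274 × 0.766044 = 26.13 kN.

T = 70.33 kN, O_x = 45.21 kN, O_y = 26.13 kN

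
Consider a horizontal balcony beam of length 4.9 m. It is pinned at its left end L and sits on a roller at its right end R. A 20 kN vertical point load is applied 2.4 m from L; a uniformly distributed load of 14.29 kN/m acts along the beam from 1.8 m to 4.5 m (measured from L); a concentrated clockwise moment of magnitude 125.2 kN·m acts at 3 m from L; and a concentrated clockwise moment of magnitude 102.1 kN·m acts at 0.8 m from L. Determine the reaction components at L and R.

Resultant of the distributed load: 14.29 × 2.7 = 38.583 kN at 3.15 m from L.
ΣM about L: R_y·4.9 − 20·2.4 − (14.29·2.7)·3.15 − 125.2 − 102.1 = 0 → R_y = 396.83645/4.9 = 80.987 ≈ 80.99 kN.
ΣF_y = 0: L_y + 80.987 − 20 − 14.29·2.7 = 0 → L_y = -22.40 kN.
ΣF_x = 0: no horizontal applied forces, so L_x = 0.

L_x = 0, L_y = -22.40 kN, R_y = 80.99 kN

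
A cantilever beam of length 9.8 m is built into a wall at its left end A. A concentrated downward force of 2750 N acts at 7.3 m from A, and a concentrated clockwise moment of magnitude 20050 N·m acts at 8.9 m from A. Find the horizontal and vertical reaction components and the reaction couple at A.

ΣF_x = 0: A_x = 0.
ΣF_y = 0: A_y − 2750 = 0 → A_y = 2750 N.
ΣM about A: M_A − 2750·7.3 − 20050 = 0 → M_A = 40120 N·m.

A_x = 0, A_y = 2750 N, M_A = 40120 N·m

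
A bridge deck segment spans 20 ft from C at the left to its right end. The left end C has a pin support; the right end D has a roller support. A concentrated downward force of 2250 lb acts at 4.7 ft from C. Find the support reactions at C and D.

C_x = 0, C_y = 1721 lb, D_y = 528.8 lb

Taking moments about C: D_y·20 − 2250·4.7 = 0 → D_y = 10575/20 = 528.75 ≈ 528.8 lb.
ΣF_y = 0: C_y + 528.75 − 2250 = 0 → C_y = 1721 lb.
ΣF_x = 0: no horizontal applied forces, so C_x = 0.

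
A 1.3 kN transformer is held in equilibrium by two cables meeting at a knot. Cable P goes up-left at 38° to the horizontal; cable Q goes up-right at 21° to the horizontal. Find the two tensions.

ΣF_x = 0: −T_P·cos38° + T_Q·cos21° = 0 → T_Q = 0.844074·T_P.
ΣF_y = 0: T_P·sin38° + T_Q·sin21° = 1.3.
Substitute: T_P·(0.615661 + 0.844074·0.358368) = 1.3 → T_P = 1.41589 ≈ 1.416 kN.
Then T_Q = 0.844074 × 1.41589 = 1.195 kN.

T_P = 1.416 kN, T_Q = 1.195 kN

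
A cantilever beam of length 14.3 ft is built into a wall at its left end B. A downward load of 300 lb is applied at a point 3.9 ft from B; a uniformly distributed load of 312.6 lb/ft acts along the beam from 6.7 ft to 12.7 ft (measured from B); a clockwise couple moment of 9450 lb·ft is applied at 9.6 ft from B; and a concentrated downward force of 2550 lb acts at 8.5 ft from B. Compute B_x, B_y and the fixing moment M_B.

Resultant of the distributed load: 312.6 × 6 = 1875.6 lb at 9.7 ft from B.
ΣF_x = 0: B_x = 0.
ΣF_y = 0: B_y − 300 − 312.6·6 − 2550 = 0 → B_y = 4726 lb.
ΣM about B: M_B − 300·3.9 − (312.6·6)·9.7 − 9450 − 2550·8.5 = 0 → M_B = 50490 lb·ft.

B_x = 0, B_y = 4726 lb, M_B = 50490 lb·ft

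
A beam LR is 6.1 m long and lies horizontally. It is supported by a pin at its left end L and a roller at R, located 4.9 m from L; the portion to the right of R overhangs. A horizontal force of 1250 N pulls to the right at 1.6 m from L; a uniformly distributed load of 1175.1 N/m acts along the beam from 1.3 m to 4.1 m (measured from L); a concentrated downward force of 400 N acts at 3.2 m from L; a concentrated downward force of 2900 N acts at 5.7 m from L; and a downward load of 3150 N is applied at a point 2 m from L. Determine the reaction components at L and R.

L_x = -1250 N, L_y = 3007 N, R_y = 6733 N

Resultant of the distributed load: 1175.1 × 2.8 = 3290.28 N at 2.7 m from L.
Taking moments about L: R_y·4.9 − (1175.1·2.8)·2.7 − 400·3.2 − 2900·5.7 − 3150·2 = 0 → R_y = 32993.756/4.9 = 6733.42 ≈ 6733 N.
ΣF_y = 0: L_y + 6733.42 − 1175.1·2.8 − 400 − 2900 − 3150 = 0 → L_y = 3007 N.
ΣF_x = 0: L_x + 1250 = 0 → L_x = -1250 N.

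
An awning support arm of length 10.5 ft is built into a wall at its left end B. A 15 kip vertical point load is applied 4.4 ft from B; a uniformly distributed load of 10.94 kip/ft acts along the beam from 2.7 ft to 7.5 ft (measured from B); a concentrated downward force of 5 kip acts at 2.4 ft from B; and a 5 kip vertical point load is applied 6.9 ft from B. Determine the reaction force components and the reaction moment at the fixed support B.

B_x = 0, B_y = 77.51 kip, M_B = 380.3 kip·ft

Resultant of the distributed load: 10.94 × 4.8 = 52.512 kip at 5.1 ft from B.
ΣF_x = 0: B_x = 0.
ΣF_y = 0: B_y − 15 − 10.94·4.8 − 5 − 5 = 0 → B_y = 77.51 kip.
ΣM about B: M_B − 15·4.4 − (10.94·4.8)·5.1 − 5·2.4 − 5·6.9 = 0 → M_B = 380.3 kip·ft.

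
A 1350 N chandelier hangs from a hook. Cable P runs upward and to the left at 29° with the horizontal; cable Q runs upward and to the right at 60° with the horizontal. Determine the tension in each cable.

T_P = 675.1 N, T_Q = 1181 N

ΣF_x = 0: −T_P·cos29° + T_Q·cos60° = 0 → T_Q = 1.74924·T_P.
ΣF_y = 0: T_P·sin29° + T_Q·sin60° = 1350.
Substitute: T_P·(0.48481 + 1.74924·0.866025) = 1350 → T_P = 675.103 ≈ 675.1 N.
Then T_Q = 1.74924 × 675.103 = 1181 N.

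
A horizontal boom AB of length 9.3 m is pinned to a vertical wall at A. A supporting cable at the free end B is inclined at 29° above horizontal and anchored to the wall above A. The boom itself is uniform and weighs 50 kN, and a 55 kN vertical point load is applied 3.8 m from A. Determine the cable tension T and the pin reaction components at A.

T = 97.92 kN, A_x = 85.64 kN, A_y = 57.53 kN

ΣM about A: T·sin29°·9.3 − 50·4.65 − 55·3.8 = 0 → T = 441.5/(9.3·0.48481) = 97.9211 ≈ 97.92 kN.
ΣF_x = 0: A_x − T·cos29° = 0 → A_x = 97.9211 × 0.87462 = 85.64 kN.
ΣF_y = 0: A_y + T·sin29° − 50 − 55 = 0 → A_y = 105 − 97.9211 × 0.48481 = 57.53 kN.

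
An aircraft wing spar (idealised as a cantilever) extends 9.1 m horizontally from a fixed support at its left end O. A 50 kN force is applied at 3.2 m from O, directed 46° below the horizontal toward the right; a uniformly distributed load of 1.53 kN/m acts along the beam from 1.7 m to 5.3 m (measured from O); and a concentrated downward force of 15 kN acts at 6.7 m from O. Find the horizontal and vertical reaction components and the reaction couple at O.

Resultant of the distributed load: 1.53 × 3.6 = 5.508 kN at 3.5 m from O.
ΣF_x = 0: O_x + 50·cos46° = 0 → O_x = -34.73 kN.
ΣF_y = 0: O_y − 50·sin46° − 1.53·3.6 − 15 = 0 → O_y = 56.47 kN.
ΣM about O: M_O − 50·sin46°·3.2 − (1.53·3.6)·3.5 − 15·6.7 = 0 → M_O = 234.9 kN·m.

O_x = -34.73 kN, O_y = 56.47 kN, M_O = 234.9 kN·m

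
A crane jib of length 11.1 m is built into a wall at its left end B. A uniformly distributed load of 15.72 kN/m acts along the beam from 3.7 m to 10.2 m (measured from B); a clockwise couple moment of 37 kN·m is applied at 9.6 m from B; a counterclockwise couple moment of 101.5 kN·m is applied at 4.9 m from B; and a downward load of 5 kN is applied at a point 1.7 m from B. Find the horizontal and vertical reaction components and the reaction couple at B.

B_x = 0, B_y = 107.2 kN, M_B = 654.2 kN·m

Resultant of the distributed load: 15.72 × 6.5 = 102.18 kN at 6.95 m from B.
ΣF_x = 0: B_x = 0.
ΣF_y = 0: B_y − 15.72·6.5 − 5 = 0 → B_y = 107.2 kN.
ΣM about B: M_B − (15.72·6.5)·6.95 − 37 + 101.5 − 5·1.7 = 0 → M_B = 654.2 kN·m.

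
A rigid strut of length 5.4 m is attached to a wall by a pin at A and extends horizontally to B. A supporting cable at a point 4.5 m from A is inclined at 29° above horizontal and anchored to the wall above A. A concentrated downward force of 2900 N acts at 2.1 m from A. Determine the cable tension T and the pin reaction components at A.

ΣM about A: T·sin29°·4.5 − 2900·2.1 = 0 → T = 6090/(4.5·0.48481) = 2791.47 ≈ 2791 N.
ΣF_x = 0: A_x − T·cos29° = 0 → A_x = 2791.47 × 0.87462 = 2441 N.
ΣF_y = 0: A_y + T·sin29° − 2900 = 0 → A_y = 2900 − 2791.47 × 0.48481 = 1547 N.

T = 2791 N, A_x = 2441 N, A_y = 1547 N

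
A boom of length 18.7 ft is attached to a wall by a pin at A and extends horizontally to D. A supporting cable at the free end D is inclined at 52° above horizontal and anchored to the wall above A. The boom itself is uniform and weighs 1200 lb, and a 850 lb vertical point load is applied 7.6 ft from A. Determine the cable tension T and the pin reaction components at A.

ΣM about A: T·sin52°·18.7 − 1200·9.35 − 850·7.6 = 0 → T = 17680/(18.7·0.788011) = 1199.8 ≈ 1200 lb.
ΣF_x = 0: A_x − T·cos52° = 0 → A_x = 1199.8 × 0.615661 = 738.7 lb.
ΣF_y = 0: A_y + T·sin52° − 1200 − 850 = 0 → A_y = 2050 − 1199.8 × 0.788011 = 1105 lb.

T = 1200 lb, A_x = 738.7 lb, A_y = 1105 lb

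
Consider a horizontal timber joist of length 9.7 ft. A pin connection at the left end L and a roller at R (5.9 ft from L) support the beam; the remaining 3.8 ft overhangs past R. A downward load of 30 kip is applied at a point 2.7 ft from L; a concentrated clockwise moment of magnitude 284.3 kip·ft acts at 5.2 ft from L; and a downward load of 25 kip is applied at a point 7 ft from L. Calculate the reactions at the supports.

L_x = 0, L_y = -36.58 kip, R_y = 91.58 kip

ΣM about L: R_y·5.9 − 30·2.7 − 284.3 − 25·7 = 0 → R_y = 540.3/5.9 = 91.5763 ≈ 91.58 kip.
ΣF_y = 0: L_y + 91.5763 − 30 − 25 = 0 → L_y = -36.58 kip.
ΣF_x = 0: no horizontal applied forces, so L_x = 0.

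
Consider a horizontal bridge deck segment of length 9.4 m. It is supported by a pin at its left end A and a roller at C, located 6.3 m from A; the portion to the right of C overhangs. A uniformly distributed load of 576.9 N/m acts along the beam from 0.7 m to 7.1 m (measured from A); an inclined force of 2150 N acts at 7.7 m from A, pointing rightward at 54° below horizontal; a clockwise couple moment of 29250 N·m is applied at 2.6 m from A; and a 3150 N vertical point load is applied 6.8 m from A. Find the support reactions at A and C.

Resultant of the distributed load: 576.9 × 6.4 = 3692.16 N at 3.9 m from A.
Taking moments about A: C_y·6.3 − (576.9·6.4)·3.9 − 2150·sin54°·7.7 − 29250 − 3150·6.8 = 0 → C_y = 78462.7/6.3 = 12454.4 ≈ 12450 N.
ΣF_y = 0: A_y + 12454.4 − 576.9·6.4 − 2150·sin54° − 3150 = 0 → A_y = -3873 N.
ΣF_x = 0: A_x + 2150·cos54° = 0 → A_x = -1264 N.

A_x = -1264 N, A_y = -3873 N, C_y = 12450 N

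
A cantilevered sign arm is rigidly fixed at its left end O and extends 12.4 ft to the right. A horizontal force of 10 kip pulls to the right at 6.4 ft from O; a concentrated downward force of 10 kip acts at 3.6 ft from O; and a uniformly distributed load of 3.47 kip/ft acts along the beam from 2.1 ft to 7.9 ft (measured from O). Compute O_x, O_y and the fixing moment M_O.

Resultant of the distributed load: 3.47 × 5.8 = 20.126 kip at 5 ft from O.
ΣF_x = 0: O_x + 10 = 0 → O_x = -10.00 kip.
ΣF_y = 0: O_y − 10 − 3.47·5.8 = 0 → O_y = 30.13 kip.
ΣM about O: M_O − 10·3.6 − (3.47·5.8)·5 = 0 → M_O = 136.6 kip·ft.

O_x = -10.00 kip, O_y = 30.13 kip, M_O = 136.6 kip·ft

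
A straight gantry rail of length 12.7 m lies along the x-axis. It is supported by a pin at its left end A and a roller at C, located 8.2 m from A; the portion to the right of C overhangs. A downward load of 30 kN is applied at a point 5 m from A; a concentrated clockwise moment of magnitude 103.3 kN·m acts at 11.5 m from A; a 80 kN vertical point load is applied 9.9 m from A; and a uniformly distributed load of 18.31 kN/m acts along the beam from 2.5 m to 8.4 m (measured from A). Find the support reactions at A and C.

Resultant of the distributed load: 18.31 × 5.9 = 108.029 kN at 5.45 m from A.
ΣM about A: C_y·8.2 − 30·5 − 103.3 − 80·9.9 − (18.31·5.9)·5.45 = 0 → C_y = 1634.05805/8.2 = 199.275 ≈ 199.3 kN.
ΣF_y = 0: A_y + 199.275 − 30 − 80 − 18.31·5.9 = 0 → A_y = 18.75 kN.
ΣF_x = 0: no horizontal applied forces, so A_x = 0.

A_x = 0, A_y = 18.75 kN, C_y = 199.3 kN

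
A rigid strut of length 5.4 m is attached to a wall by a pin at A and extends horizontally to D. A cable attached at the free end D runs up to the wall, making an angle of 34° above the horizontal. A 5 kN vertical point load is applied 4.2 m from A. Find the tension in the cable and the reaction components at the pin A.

T = 6.954 kN, A_x = 5.766 kN, A_y = 1.111 kN

ΣM about A: T·sin34°·5.4 − 5·4.2 = 0 → T = 21/(5.4·0.559193) = 6.95447 ≈ 6.954 kN.
ΣF_x = 0: A_x − T·cos34° = 0 → A_x = 6.95447 × 0.829038 = 5.766 kN.
ΣF_y = 0: A_y + T·sin34° − 5 = 0 → A_y = 5 − 6.95447 × 0.559193 = 1.111 kN.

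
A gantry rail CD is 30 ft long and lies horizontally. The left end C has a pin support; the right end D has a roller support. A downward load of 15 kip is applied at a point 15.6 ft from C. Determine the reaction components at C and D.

C_x = 0, C_y = 7.200 kip, D_y = 7.800 kip

Taking moments about C: D_y·30 − 15·15.6 = 0 → D_y = 234/30 = 7.800 kip.
ΣF_y = 0: C_y + 7.8 − 15 = 0 → C_y = 7.200 kip.
ΣF_x = 0: no horizontal applied forces, so C_x = 0.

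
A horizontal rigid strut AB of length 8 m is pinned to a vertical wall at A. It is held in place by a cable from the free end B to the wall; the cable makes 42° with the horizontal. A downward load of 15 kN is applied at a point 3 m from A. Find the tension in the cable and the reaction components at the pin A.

T = 8.406 kN, A_x = 6.247 kN, A_y = 9.375 kN

ΣM about A: T·sin42°·8 − 15·3 = 0 → T = 45/(8·0.669131) = 8.40643 ≈ 8.406 kN.
ΣF_x = 0: A_x − T·cos42° = 0 → A_x = 8.40643 × 0.743145 = 6.247 kN.
ΣF_y = 0: A_y + T·sin42° − 15 = 0 → A_y = 15 − 8.40643 × 0.669131 = 9.375 kN.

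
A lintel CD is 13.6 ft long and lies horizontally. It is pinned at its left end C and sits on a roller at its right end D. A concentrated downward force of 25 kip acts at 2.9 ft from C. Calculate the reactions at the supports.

Taking moments about C: D_y·13.6 − 25·2.9 = 0 → D_y = 72.5/13.6 = 5.33088 ≈ 5.331 kip.
ΣF_y = 0: C_y + 5.33088 − 25 = 0 → C_y = 19.67 kip.
ΣF_x = 0: no horizontal applied forces, so C_x = 0.

C_x = 0, C_y = 19.67 kip, D_y = 5.331 kip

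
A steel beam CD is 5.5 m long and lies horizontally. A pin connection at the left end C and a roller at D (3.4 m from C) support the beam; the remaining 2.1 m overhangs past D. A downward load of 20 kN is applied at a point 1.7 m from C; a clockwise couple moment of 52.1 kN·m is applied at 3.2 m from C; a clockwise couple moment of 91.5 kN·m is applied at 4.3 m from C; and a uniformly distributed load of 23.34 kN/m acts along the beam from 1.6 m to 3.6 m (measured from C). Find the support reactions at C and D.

C_x = 0, C_y = -21.25 kN, D_y = 87.93 kN

Resultant of the distributed load: 23.34 × 2 = 46.68 kN at 2.6 m from C.
Moments about C: D_y·3.4 − 20·1.7 − 52.1 − 91.5 − (23.34·2)·2.6 = 0 → D_y = 298.968/3.4 = 87.9318 ≈ 87.93 kN.
ΣF_y = 0: C_y + 87.9318 − 20 − 23.34·2 = 0 → C_y = -21.25 kN.
ΣF_x = 0: no horizontal applied forces, so C_x = 0.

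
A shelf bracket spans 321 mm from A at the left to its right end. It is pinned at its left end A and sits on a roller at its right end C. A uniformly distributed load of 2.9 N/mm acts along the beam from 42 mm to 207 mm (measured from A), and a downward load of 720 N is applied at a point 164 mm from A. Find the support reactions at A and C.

Resultant of the distributed load: 2.9 × 165 = 478.5 N at 124.5 mm from A.
Moments about A: C_y·321 − (2.9·165)·124.5 − 720·164 = 0 → C_y = 177653.25/321 = 553.437 ≈ 553.4 N.
ΣF_y = 0: A_y + 553.437 − 2.9·165 − 720 = 0 → A_y = 645.1 N.
ΣF_x = 0: no horizontal applied forces, so A_x = 0.

A_x = 0, A_y = 645.1 N, C_y = 553.4 N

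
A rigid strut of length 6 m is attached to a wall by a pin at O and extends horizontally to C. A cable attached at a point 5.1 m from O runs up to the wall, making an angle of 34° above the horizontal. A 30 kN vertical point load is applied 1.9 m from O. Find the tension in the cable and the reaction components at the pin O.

ΣM about O: T·sin34°·5.1 − 30·1.9 = 0 → T = 57/(5.1·0.559193) = 19.9868 ≈ 19.99 kN.
ΣF_x = 0: O_x − T·cos34° = 0 → O_x = 19.9868 × 0.829038 = 16.57 kN.
ΣF_y = 0: O_y + T·sin34° − 30 = 0 → O_y = 30 − 19.9868 × 0.559193 = 18.82 kN.

T = 19.99 kN, O_x = 16.57 kN, O_y = 18.82 kN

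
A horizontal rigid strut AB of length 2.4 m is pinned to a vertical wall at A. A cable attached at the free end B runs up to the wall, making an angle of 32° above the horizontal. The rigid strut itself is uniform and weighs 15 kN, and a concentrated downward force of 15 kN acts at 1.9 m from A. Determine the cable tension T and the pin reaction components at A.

T = 36.56 kN, A_x = 31.01 kN, A_y = 10.62 kN

ΣM about A: T·sin32°·2.4 − 15·1.2 − 15·1.9 = 0 → T = 46.5/(2.4·0.529919) = 36.5622 ≈ 36.56 kN.
ΣF_x = 0: A_x − T·cos32° = 0 → A_x = 36.5622 × 0.848048 = 31.01 kN.
ΣF_y = 0: A_y + T·sin32° − 15 − 15 = 0 → A_y = 30 − 36.5622 × 0.529919 = 10.62 kN.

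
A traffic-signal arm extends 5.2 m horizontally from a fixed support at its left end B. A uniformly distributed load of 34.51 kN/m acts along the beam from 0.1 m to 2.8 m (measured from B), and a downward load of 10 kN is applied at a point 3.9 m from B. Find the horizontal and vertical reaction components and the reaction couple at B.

Resultant of the distributed load: 34.51 × 2.7 = 93.177 kN at 1.45 m from B.
ΣF_x = 0: B_x = 0.
ΣF_y = 0: B_y − 34.51·2.7 − 10 = 0 → B_y = 103.2 kN.
ΣM about B: M_B − (34.51·2.7)·1.45 − 10·3.9 = 0 → M_B = 174.1 kN·m.

B_x = 0, B_y = 103.2 kN, M_B = 174.1 kN·m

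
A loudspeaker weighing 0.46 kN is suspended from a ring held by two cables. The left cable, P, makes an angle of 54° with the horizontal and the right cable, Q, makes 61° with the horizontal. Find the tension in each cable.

ΣF_x = 0: −T_P·cos54° + T_Q·cos61° = 0 → T_Q = 1.2124·T_P.
ΣF_y = 0: T_P·sin54° + T_Q·sin61° = 0.46.
Substitute: T_P·(0.809017 + 1.2124·0.87462) = 0.46 → T_P = 0.246067 ≈ 0.2461 kN.
Then T_Q = 1.2124 × 0.246067 = 0.2983 kN.

T_P = 0.2461 kN, T_Q = 0.2983 kN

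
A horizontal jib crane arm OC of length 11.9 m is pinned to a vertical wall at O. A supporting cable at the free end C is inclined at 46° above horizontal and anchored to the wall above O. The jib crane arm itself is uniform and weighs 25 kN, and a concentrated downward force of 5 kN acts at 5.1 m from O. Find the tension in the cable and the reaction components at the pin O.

ΣM about O: T·sin46°·11.9 − 25·5.95 − 5·5.1 = 0 → T = 174.25/(11.9·0.71934) = 20.356 ≈ 20.36 kN.
ΣF_x = 0: O_x − T·cos46° = 0 → O_x = 20.356 × 0.694658 = 14.14 kN.
ΣF_y = 0: O_y + T·sin46° − 25 − 5 = 0 → O_y = 30 − 20.356 × 0.71934 = 15.36 kN.

T = 20.36 kN, O_x = 14.14 kN, O_y = 15.36 kN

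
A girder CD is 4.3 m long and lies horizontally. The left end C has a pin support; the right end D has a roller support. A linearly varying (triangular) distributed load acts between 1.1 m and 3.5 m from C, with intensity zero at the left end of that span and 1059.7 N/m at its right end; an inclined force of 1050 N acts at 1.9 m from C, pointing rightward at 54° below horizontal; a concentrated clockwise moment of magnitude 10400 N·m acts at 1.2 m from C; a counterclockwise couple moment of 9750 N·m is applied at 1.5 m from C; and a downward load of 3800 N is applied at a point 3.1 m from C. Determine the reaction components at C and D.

C_x = -617.2 N, C_y = 1857 N, D_y = 4065 N

Resultant of the triangular load: ½ × 1059.7 × 2.4 = 1271.64 N, acting at 2.7 m from C (one-third of the span from the peak).
ΣM about C: D_y·4.3 − (½·1059.7·2.4)·2.7 − 1050·sin54°·1.9 − 10400 + 9750 − 3800·3.1 = 0 → D_y = 17477.4/4.3 = 4064.51 ≈ 4065 N.
ΣF_y = 0: C_y + 4064.51 − ½·1059.7·2.4 − 1050·sin54° − 3800 = 0 → C_y = 1857 N.
ΣF_x = 0: C_x + 1050·cos54° = 0 → C_x = -617.2 N.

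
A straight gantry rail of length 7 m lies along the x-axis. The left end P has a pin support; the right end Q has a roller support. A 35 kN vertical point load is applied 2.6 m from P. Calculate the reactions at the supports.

P_x = 0, P_y = 22.00 kN, Q_y = 13.00 kN

ΣM about P: Q_y·7 − 35·2.6 = 0 → Q_y = 91/7 = 13.00 kN.
ΣF_y = 0: P_y + 13 − 35 = 0 → P_y = 22.00 kN.
ΣF_x = 0: no horizontal applied forces, so P_x = 0.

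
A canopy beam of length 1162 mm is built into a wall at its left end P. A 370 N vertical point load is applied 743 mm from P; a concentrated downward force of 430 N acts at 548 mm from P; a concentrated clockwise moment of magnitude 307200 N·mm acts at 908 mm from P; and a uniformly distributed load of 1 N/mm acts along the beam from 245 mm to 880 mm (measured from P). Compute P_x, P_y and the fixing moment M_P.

P_x = 0, P_y = 1435 N, M_P = 1175000 N·mm

Resultant of the distributed load: 1 × 635 = 635 N at 562.5 mm from P.
ΣF_x = 0: P_x = 0.
ΣF_y = 0: P_y − 370 − 430 − 1·635 = 0 → P_y = 1435 N.
ΣM about P: M_P − 370·743 − 430·548 − 307200 − (1·635)·562.5 = 0 → M_P = 1175000 N·mm.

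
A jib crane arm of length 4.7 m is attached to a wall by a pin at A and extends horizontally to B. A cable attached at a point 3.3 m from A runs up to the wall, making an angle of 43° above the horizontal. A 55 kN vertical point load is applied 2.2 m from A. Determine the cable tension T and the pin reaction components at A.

T = 53.76 kN, A_x = 39.32 kN, A_y = 18.33 kN

ΣM about A: T·sin43°·3.3 − 55·2.2 = 0 → T = 121/(3.3·0.681998) = 53.7636 ≈ 53.76 kN.
ΣF_x = 0: A_x − T·cos43° = 0 → A_x = 53.7636 × 0.731354 = 39.32 kN.
ΣF_y = 0: A_y + T·sin43° − 55 = 0 → A_y = 55 − 53.7636 × 0.681998 = 18.33 kN.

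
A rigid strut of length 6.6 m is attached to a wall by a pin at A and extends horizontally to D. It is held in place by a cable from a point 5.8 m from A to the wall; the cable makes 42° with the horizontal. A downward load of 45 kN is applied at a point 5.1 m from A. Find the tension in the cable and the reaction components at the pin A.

ΣM about A: T·sin42°·5.8 − 45·5.1 = 0 → T = 229.5/(5.8·0.669131) = 59.1349 ≈ 59.13 kN.
ΣF_x = 0: A_x − T·cos42° = 0 → A_x = 59.1349 × 0.743145 = 43.95 kN.
ΣF_y = 0: A_y + T·sin42° − 45 = 0 → A_y = 45 − 59.1349 × 0.669131 = 5.431 kN.

T = 59.13 kN, A_x = 43.95 kN, A_y = 5.431 kN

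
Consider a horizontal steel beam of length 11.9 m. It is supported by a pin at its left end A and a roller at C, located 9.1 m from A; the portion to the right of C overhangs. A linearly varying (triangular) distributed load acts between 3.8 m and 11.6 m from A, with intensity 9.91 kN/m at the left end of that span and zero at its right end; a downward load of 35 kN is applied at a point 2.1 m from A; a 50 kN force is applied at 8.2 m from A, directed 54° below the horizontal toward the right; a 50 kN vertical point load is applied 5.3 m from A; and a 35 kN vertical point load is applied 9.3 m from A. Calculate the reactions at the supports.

Resultant of the triangular load: ½ × 9.91 × 7.8 = 38.649 kN, acting at 6.4 m from A (one-third of the span from the peak).
ΣM about A: C_y·9.1 − (½·9.91·7.8)·6.4 − 35·2.1 − 50·sin54°·8.2 − 50·5.3 − 35·9.3 = 0 → C_y = 1243.05/9.1 = 136.599 ≈ 136.6 kN.
ΣF_y = 0: A_y + 136.599 − ½·9.91·7.8 − 35 − 50·sin54° − 50 − 35 = 0 → A_y = 62.50 kN.
ΣF_x = 0: A_x + 50·cos54° = 0 → A_x = -29.39 kN.

A_x = -29.39 kN, A_y = 62.50 kN, C_y = 136.6 kN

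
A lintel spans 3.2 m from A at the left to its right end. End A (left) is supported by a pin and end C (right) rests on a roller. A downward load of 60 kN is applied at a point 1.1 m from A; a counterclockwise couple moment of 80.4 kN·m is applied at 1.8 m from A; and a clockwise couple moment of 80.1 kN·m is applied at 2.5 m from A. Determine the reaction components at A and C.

Taking moments about A: C_y·3.2 − 60·1.1 + 80.4 − 80.1 = 0 → C_y = 65.7/3.2 = 20.5312 ≈ 20.53 kN.
ΣF_y = 0: A_y + 20.5312 − 60 = 0 → A_y = 39.47 kN.
ΣF_x = 0: no horizontal applied forces, so A_x = 0.

A_x = 0, A_y = 39.47 kN, C_y = 20.53 kN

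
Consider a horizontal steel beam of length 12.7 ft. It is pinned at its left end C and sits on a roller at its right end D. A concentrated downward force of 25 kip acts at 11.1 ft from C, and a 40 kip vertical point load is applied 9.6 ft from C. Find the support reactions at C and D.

ΣM about C: D_y·12.7 − 25·11.1 − 40·9.6 = 0 → D_y = 661.5/12.7 = 52.0866 ≈ 52.09 kip.
ΣF_y = 0: C_y + 52.0866 − 25 − 40 = 0 → C_y = 12.91 kip.
ΣF_x = 0: no horizontal applied forces, so C_x = 0.

C_x = 0, C_y = 12.91 kip, D_y = 52.09 kip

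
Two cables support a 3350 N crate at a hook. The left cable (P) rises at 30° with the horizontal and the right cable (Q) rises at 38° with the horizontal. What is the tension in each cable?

ΣF_x = 0: −T_P·cos30° + T_Q·cos38° = 0 → T_Q = 1.099·T_P.
ΣF_y = 0: T_P·sin30° + T_Q·sin38° = 3350.
Substitute: T_P·(0.5 + 1.099·0.615661) = 3350 → T_P = 2847.16 ≈ 2847 N.
Then T_Q = 1.099 × 2847.16 = 3129 N.

T_P = 2847 N, T_Q = 3129 N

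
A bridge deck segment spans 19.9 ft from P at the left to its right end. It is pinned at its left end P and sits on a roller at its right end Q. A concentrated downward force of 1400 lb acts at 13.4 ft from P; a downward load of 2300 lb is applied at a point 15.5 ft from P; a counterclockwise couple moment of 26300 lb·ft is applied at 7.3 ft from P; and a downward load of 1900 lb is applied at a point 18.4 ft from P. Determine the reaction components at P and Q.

P_x = 0, P_y = 2431 lb, Q_y = 3169 lb

Taking moments about P: Q_y·19.9 − 1400·13.4 − 2300·15.5 + 26300 − 1900·18.4 = 0 → Q_y = 63070/19.9 = 3169.35 ≈ 3169 lb.
ΣF_y = 0: P_y + 3169.35 − 1400 − 2300 − 1900 = 0 → P_y = 2431 lb.
ΣF_x = 0: no horizontal applied forces, so P_x = 0.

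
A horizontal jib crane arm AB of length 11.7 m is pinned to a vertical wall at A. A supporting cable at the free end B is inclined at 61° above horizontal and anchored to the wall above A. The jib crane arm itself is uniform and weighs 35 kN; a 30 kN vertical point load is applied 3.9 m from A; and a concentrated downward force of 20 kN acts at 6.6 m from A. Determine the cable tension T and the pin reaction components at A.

T = 44.34 kN, A_x = 21.50 kN, A_y = 46.22 kN

ΣM about A: T·sin61°·11.7 − 35·5.85 − 30·3.9 − 20·6.6 = 0 → T = 453.75/(11.7·0.87462) = 44.3416 ≈ 44.34 kN.
ΣF_x = 0: A_x − T·cos61° = 0 → A_x = 44.3416 × 0.48481 = 21.50 kN.
ΣF_y = 0: A_y + T·sin61° − 35 − 30 − 20 = 0 → A_y = 85 − 44.3416 × 0.87462 = 46.22 kN.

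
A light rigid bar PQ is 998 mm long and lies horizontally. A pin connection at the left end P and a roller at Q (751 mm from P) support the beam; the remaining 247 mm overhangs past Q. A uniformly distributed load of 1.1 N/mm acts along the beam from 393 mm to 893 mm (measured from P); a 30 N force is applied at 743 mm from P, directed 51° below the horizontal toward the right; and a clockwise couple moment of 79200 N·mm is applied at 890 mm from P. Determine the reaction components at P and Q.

P_x = -18.88 N, P_y = -26.12 N, Q_y = 599.4 N

Resultant of the distributed load: 1.1 × 500 = 550 N at 643 mm from P.
ΣM about P: Q_y·751 − (1.1·500)·643 − 30·sin51°·743 − 79200 = 0 → Q_y = 450173/751 = 599.431 ≈ 599.4 N.
ΣF_y = 0: P_y + 599.431 − 1.1·500 − 30·sin51° = 0 → P_y = -26.12 N.
ΣF_x = 0: P_x + 30·cos51° = 0 → P_x = -18.88 N.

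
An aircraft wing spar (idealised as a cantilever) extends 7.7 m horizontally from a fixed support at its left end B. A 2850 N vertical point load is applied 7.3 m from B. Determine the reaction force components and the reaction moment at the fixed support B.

ΣF_x = 0: B_x = 0.
ΣF_y = 0: B_y − 2850 = 0 → B_y = 2850 N.
ΣM about B: M_B − 2850·7.3 = 0 → M_B = 20800 N·m.

B_x = 0, B_y = 2850 N, M_B = 20800 N·m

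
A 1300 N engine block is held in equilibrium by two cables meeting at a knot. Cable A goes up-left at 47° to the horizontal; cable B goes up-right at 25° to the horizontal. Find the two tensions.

T_A = 1239 N, T_B = 932.2 N

ΣF_x = 0: −T_A·cos47° + T_B·cos25° = 0 → T_B = 0.752502·T_A.
ΣF_y = 0: T_A·sin47° + T_B·sin25° = 1300.
Substitute: T_A·(0.731354 + 0.752502·0.422618) = 1300 → T_A = 1238.83 ≈ 1239 N.
Then T_B = 0.752502 × 1238.83 = 932.2 N.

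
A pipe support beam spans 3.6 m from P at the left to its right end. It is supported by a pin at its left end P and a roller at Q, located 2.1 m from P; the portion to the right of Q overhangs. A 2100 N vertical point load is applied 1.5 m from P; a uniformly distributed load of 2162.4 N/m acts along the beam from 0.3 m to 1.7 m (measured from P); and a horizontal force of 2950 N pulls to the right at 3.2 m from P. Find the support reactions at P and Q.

Resultant of the distributed load: 2162.4 × 1.4 = 3027.36 N at 1 m from P.
ΣM about P: Q_y·2.1 − 2100·1.5 − (2162.4·1.4)·1 = 0 → Q_y = 6177.36/2.1 = 2941.6 ≈ 2942 N.
ΣF_y = 0: P_y + 2941.6 − 2100 − 2162.4·1.4 = 0 → P_y = 2186 N.
ΣF_x = 0: P_x + 2950 = 0 → P_x = -2950 N.

P_x = -2950 N, P_y = 2186 N, Q_y = 2942 N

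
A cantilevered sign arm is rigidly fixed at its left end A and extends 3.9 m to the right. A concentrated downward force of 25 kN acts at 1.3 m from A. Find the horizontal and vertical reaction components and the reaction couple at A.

ΣF_x = 0: A_x = 0.
ΣF_y = 0: A_y − 25 = 0 → A_y = 25.00 kN.
ΣM about A: M_A − 25·1.3 = 0 → M_A = 32.50 kN·m.

A_x = 0, A_y = 25.00 kN, M_A = 32.50 kN·m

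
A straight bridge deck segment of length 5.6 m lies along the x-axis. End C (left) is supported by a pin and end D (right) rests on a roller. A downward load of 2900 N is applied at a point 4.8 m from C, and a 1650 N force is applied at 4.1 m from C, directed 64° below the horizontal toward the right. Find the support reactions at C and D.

Moments about C: D_y·5.6 − 2900·4.8 − 1650·sin64°·4.1 = 0 → D_y = 20000.3/5.6 = 3571.48 ≈ 3571 N.
ΣF_y = 0: C_y + 3571.48 − 2900 − 1650·sin64° = 0 → C_y = 811.5 N.
ΣF_x = 0: C_x + 1650·cos64° = 0 → C_x = -723.3 N.

C_x = -723.3 N, C_y = 811.5 N, D_y = 3571 N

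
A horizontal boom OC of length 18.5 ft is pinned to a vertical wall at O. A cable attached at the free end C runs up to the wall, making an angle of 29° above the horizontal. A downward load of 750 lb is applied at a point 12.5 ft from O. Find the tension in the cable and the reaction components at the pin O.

T = 1045 lb, O_x = 914.2 lb, O_y = 243.2 lb

ΣM about O: T·sin29°·18.5 − 750·12.5 = 0 → T = 9375/(18.5·0.48481) = 1045.27 ≈ 1045 lb.
ΣF_x = 0: O_x − T·cos29° = 0 → O_x = 1045.27 × 0.87462 = 914.2 lb.
ΣF_y = 0: O_y + T·sin29° − 750 = 0 → O_y = 750 − 1045.27 × 0.48481 = 243.2 lb.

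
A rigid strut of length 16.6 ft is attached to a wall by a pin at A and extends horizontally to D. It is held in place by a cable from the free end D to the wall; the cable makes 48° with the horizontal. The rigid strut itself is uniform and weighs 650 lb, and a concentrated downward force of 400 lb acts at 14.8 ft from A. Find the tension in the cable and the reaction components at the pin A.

ΣM about A: T·sin48°·16.6 − 650·8.3 − 400·14.8 = 0 → T = 11315/(16.6·0.743145) = 917.219 ≈ 917.2 lb.
ΣF_x = 0: A_x − T·cos48° = 0 → A_x = 917.219 × 0.669131 = 613.7 lb.
ΣF_y = 0: A_y + T·sin48° − 650 − 400 = 0 → A_y = 1050 − 917.219 × 0.743145 = 368.4 lb.

T = 917.2 lb, A_x = 613.7 lb, A_y = 368.4 lb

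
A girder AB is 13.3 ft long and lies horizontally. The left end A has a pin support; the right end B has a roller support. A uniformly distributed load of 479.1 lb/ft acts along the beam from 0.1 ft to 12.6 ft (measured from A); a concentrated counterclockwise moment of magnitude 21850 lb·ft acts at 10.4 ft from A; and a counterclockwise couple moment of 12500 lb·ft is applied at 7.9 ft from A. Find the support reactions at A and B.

A_x = 0, A_y = 5712 lb, B_y = 276.6 lb

Resultant of the distributed load: 479.1 × 12.5 = 5988.75 lb at 6.35 ft from A.
ΣM about A: B_y·13.3 − (479.1·12.5)·6.35 + 21850 + 12500 = 0 → B_y = 3678.5625/13.3 = 276.584 ≈ 276.6 lb.
ΣF_y = 0: A_y + 276.584 − 479.1·12.5 = 0 → A_y = 5712 lb.
ΣF_x = 0: no horizontal applied forces, so A_x = 0.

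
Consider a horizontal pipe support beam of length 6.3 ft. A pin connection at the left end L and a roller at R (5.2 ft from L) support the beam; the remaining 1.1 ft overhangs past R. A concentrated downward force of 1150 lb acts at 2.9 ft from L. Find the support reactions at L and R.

Moments about L: R_y·5.2 − 1150·2.9 = 0 → R_y = 3335/5.2 = 641.346 ≈ 641.3 lb.
ΣF_y = 0: L_y + 641.346 − 1150 = 0 → L_y = 508.7 lb.
ΣF_x = 0: no horizontal applied forces, so L_x = 0.

L_x = 0, L_y = 508.7 lb, R_y = 641.3 lb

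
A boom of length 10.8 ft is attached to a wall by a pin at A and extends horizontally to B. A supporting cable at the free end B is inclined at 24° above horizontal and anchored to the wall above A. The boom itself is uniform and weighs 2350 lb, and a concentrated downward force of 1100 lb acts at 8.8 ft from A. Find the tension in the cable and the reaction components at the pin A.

T = 5092 lb, A_x = 4652 lb, A_y = 1379 lb

ΣM about A: T·sin24°·10.8 − 2350·5.4 − 1100·8.8 = 0 → T = 22370/(10.8·0.406737) = 5092.47 ≈ 5092 lb.
ΣF_x = 0: A_x − T·cos24° = 0 → A_x = 5092.47 × 0.913545 = 4652 lb.
ΣF_y = 0: A_y + T·sin24° − 2350 − 1100 = 0 → A_y = 3450 − 5092.47 × 0.406737 = 1379 lb.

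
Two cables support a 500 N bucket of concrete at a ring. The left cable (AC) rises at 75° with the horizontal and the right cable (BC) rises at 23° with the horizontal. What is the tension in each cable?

ΣF_x = 0: −T_AC·cos75° + T_BC·cos23° = 0 → T_BC = 0.281171·T_AC.
ΣF_y = 0: T_AC·sin75° + T_BC·sin23° = 500.
Substitute: T_AC·(0.965926 + 0.281171·0.390731) = 500 → T_AC = 464.775 ≈ 464.8 N.
Then T_BC = 0.281171 × 464.775 = 130.7 N.

T_AC = 464.8 N, T_BC = 130.7 N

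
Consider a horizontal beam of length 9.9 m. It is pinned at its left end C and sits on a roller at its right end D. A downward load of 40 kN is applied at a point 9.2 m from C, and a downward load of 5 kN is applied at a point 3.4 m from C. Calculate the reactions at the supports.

Taking moments about C: D_y·9.9 − 40·9.2 − 5·3.4 = 0 → D_y = 385/9.9 = 38.8889 ≈ 38.89 kN.
ΣF_y = 0: C_y + 38.8889 − 40 − 5 = 0 → C_y = 6.111 kN.
ΣF_x = 0: no horizontal applied forces, so C_x = 0.

C_x = 0, C_y = 6.111 kN, D_y = 38.89 kN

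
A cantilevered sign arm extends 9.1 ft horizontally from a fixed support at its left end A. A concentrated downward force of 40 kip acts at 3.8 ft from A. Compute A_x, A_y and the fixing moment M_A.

ΣF_x = 0: A_x = 0.
ΣF_y = 0: A_y − 40 = 0 → A_y = 40.00 kip.
ΣM about A: M_A − 40·3.8 = 0 → M_A = 152.0 kip·ft.

A_x = 0, A_y = 40.00 kip, M_A = 152.0 kip·ft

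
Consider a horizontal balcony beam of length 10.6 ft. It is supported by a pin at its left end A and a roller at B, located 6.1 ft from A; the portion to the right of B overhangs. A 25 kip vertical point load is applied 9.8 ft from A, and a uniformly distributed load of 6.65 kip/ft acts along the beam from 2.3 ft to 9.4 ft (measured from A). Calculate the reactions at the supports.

A_x = 0, A_y = -13.23 kip, B_y = 85.44 kip

Resultant of the distributed load: 6.65 × 7.1 = 47.215 kip at 5.85 ft from A.
Taking moments about A: B_y·6.1 − 25·9.8 − (6.65·7.1)·5.85 = 0 → B_y = 521.20775/6.1 = 85.4439 ≈ 85.44 kip.
ΣF_y = 0: A_y + 85.4439 − 25 − 6.65·7.1 = 0 → A_y = -13.23 kip.
ΣF_x = 0: no horizontal applied forces, so A_x = 0.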